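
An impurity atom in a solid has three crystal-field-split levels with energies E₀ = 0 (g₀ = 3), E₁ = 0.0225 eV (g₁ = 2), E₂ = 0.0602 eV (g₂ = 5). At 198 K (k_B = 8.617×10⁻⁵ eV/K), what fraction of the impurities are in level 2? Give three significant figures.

0.0399

k_BT = 8.617×10⁻⁵ × 198 K = 0.017062 eV.
Eᵢ/kT = 0, 1.3187, 3.5283.
Z = Σ gᵢe^(−Eᵢ/kT) = 3·e^(−0) + 2·e^(−1.3187) + 5·e^(−3.5283) = 3.0000 + 0.53497 + 0.14677 = 3.6817.
P₂ = g₂ e^(−E₂/kT) / Z = 0.14677/3.6817 = 0.0399.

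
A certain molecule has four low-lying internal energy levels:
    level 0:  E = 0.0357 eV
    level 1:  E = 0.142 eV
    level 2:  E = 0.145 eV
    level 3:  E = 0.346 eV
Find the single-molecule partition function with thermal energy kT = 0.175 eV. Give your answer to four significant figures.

Eᵢ/kT = 0.204000, 0.811429, 0.828571, 1.97714.
Z = Σ e^(−Eᵢ/kT) = e^(−0.204000) + e^(−0.811429) + e^(−0.828571) + e^(−1.97714) = 0.815462 + 0.444223 + 0.436673 + 0.138465 = 1.83482.

Z = 1.835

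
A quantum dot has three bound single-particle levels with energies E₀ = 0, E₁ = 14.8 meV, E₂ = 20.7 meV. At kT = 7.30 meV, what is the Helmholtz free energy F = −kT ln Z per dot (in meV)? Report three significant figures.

Eᵢ/kT = 0, 2.0274, 2.8356.
Z = Σ e^(−Eᵢ/kT) = e^(−0) + e^(−2.0274) + e^(−2.8356) = 1.0000 + 0.13168 + 0.058683 = 1.1904.
F = −kT ln Z = −7.30 × ln(1.1904) = −7.30 × 0.17429 = -1.27 meV.

-1.27 meV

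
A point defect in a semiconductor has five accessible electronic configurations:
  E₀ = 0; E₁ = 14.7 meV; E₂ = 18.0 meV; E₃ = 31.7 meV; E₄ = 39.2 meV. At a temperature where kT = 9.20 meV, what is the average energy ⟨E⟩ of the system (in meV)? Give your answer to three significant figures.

5.10 meV

Eᵢ/kT = 0, 1.5978, 1.9565, 3.4457, 4.2609.
Z = Σ e^(−Eᵢ/kT) = e^(−0) + e^(−1.5978) + e^(−1.9565) + e^(−3.4457) + e^(−4.2609) = 1.0000 + 0.20234 + 0.14135 + 0.031882 + 0.014110 = 1.3897.
⟨E⟩ = Σ Eᵢ e^(−Eᵢ/kT) / Z = (0·1.0000 + 14.7·0.20234 + 18.0·0.14135 + 31.7·0.031882 + 39.2·0.014110) / 1.3897 = 5.10 meV.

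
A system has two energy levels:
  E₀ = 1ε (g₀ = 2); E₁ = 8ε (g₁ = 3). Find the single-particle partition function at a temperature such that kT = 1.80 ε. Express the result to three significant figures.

Eᵢ/kT = 0.55556, 4.4444.
Z = Σ gᵢe^(−Eᵢ/kT) = 2·e^(−0.55556) + 3·e^(−4.4444) = 1.1475 + 0.035232 = 1.1827.

Z = 1.18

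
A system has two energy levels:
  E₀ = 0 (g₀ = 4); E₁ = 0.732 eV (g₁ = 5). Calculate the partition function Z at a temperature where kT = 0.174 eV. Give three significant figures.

Eᵢ/kT = 0, 4.2069.
Z = Σ gᵢe^(−Eᵢ/kT) = 4·e^(−0) + 5·e^(−4.2069) = 4.0000 + 0.074462 = 4.0745.

Z = 4.07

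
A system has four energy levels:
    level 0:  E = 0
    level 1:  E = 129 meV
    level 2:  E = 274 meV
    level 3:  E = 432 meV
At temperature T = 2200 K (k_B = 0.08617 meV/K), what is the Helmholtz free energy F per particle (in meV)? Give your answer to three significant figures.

-116 meV

k_BT = 0.08617 × 2200 K = 189.57 meV.
Eᵢ/kT = 0, 0.68049, 1.4454, 2.2788.
Z = Σ e^(−Eᵢ/kT) = e^(−0) + e^(−0.68049) + e^(−1.4454) + e^(−2.2788) = 1.0000 + 0.50637 + 0.23565 + 0.10241 = 1.8444.
F = −kT ln Z = −189.57 × ln(1.8444) = −189.57 × 0.61215 = -116 meV.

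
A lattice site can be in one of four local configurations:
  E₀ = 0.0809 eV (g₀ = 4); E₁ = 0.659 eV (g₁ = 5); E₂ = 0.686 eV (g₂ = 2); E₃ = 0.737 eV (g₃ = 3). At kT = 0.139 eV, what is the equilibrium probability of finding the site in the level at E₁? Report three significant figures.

0.0189

Eᵢ/kT = 0.58201, 4.7410, 4.9353, 5.3022.
Z = Σ gᵢe^(−Eᵢ/kT) = 4·e^(−0.58201) + 5·e^(−4.7410) + 2·e^(−4.9353) + 3·e^(−5.3022) = 2.2351 + 0.043650 + 0.014377 + 0.014942 = 2.3081.
P₁ = g₁ e^(−E₁/kT) / Z = 0.043650/2.3081 = 0.0189.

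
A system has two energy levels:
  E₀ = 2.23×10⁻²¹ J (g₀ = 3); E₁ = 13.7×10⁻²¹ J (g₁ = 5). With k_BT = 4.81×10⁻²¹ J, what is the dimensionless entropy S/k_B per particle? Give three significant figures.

Eᵢ/kT = 0.46362, 2.8482.
Z = Σ gᵢe^(−Eᵢ/kT) = 3·e^(−0.46362) + 5·e^(−2.8482) = 1.8870 + 0.28974 = 2.1767.
⟨E⟩ = Σ EᵢPᵢ = 3.7568 ×10⁻²¹ J.
S/k_B = ln Z + ⟨E⟩/kT = ln(2.1767) + 3.7568/4.81 = 0.77781 + 0.78104 = 1.56.

1.56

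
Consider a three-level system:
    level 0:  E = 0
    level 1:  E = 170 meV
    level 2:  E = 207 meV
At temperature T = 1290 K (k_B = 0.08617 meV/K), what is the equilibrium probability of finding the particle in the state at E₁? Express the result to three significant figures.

0.158

k_BT = 0.08617 × 1290 K = 111.16 meV.
Eᵢ/kT = 0, 1.5293, 1.8622.
Z = Σ e^(−Eᵢ/kT) = e^(−0) + e^(−1.5293) + e^(−1.8622) = 1.0000 + 0.21669 + 0.15533 = 1.3720.
P₁ = e^(−E₁/kT) / Z = 0.21669/1.3720 = 0.158.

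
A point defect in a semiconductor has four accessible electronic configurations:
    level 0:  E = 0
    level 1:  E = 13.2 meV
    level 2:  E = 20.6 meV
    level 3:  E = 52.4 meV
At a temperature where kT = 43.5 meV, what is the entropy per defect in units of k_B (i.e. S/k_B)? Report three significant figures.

Eᵢ/kT = 0, 0.30345, 0.47356, 1.2046.
Z = Σ e^(−Eᵢ/kT) = e^(−0) + e^(−0.30345) + e^(−0.47356) + e^(−1.2046) = 1.0000 + 0.73827 + 0.62278 + 0.29981 = 2.6609.
⟨E⟩ = Σ EᵢPᵢ = 14.388 meV.
S/k_B = ln Z + ⟨E⟩/kT = ln(2.6609) + 14.388/43.5 = 0.97866 + 0.33076 = 1.31.

1.31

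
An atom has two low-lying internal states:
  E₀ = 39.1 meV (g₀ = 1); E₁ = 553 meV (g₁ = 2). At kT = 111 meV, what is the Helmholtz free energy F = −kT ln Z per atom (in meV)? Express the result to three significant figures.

37.0 meV

Eᵢ/kT = 0.35225, 4.9820.
Z = Σ gᵢe^(−Eᵢ/kT) = 1·e^(−0.35225) + 2·e^(−4.9820) = 0.70310 + 0.013721 = 0.71682.
F = −kT ln Z = −111 × ln(0.71682) = −111 × -0.33293 = 37.0 meV.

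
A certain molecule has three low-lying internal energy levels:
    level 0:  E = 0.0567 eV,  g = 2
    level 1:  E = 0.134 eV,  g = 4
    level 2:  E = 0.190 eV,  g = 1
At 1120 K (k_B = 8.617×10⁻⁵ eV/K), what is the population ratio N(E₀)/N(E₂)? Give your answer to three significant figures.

7.96

k_BT = 8.617×10⁻⁵ × 1120 K = 0.096510 eV.
n₀/n₂ = (g₀/g₂) exp[−(E₀−E₂)/kT] = (2/1) × exp(−(-0.1333 eV)/(0.096510 eV)) = (2/1) × exp(1.3812) = 7.96.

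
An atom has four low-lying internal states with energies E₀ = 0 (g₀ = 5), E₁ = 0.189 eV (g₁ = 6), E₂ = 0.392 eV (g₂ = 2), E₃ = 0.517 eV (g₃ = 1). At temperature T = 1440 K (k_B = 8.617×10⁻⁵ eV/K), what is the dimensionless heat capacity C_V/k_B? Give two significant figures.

k_BT = 8.617×10⁻⁵ × 1440 K = 0.1241 eV.
Eᵢ/kT = 0, 1.523, 3.159, 4.166.
Z = Σ gᵢe^(−Eᵢ/kT) = 5·e^(−0) + 6·e^(−1.523) + 2·e^(−3.159) + 1·e^(−4.166) = 5.000 + 1.308 + 0.08494 + 0.01551 = 6.408.
⟨E⟩ = 0.04503 eV, ⟨E²⟩ = 0.009975 eV².
C_V/k_B = (⟨E²⟩ − ⟨E⟩²)/(kT)² = (0.009975 − 0.002028)/0.01540 = 0.52.

0.52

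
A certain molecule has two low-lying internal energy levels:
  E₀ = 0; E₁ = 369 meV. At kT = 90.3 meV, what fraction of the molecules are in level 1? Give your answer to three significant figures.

Eᵢ/kT = 0, 4.0864.
Z = Σ e^(−Eᵢ/kT) = e^(−0) + e^(−4.0864) = 1.0000 + 0.016800 = 1.0168.
P₁ = e^(−E₁/kT) / Z = 0.016800/1.0168 = 0.0165.

0.0165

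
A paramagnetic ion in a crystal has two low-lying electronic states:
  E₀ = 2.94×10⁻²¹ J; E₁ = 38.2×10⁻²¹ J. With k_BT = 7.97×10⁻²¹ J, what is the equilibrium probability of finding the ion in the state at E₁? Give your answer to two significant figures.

Eᵢ/kT = 0.3689, 4.793.
Z = Σ e^(−Eᵢ/kT) = e^(−0.3689) + e^(−4.793) = 0.6915 + 0.008288 = 0.6998.
P₁ = e^(−E₁/kT) / Z = 0.008288/0.6998 = 0.012.

0.012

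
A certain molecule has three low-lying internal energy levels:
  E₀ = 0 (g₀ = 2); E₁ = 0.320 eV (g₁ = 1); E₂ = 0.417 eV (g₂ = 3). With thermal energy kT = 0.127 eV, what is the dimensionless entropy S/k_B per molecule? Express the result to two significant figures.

1.0

Eᵢ/kT = 0, 2.520, 3.283.
Z = Σ gᵢe^(−Eᵢ/kT) = 2·e^(−0) + 1·e^(−2.520) + 3·e^(−3.283) = 2.000 + 0.08046 + 0.1125 = 2.193.
⟨E⟩ = Σ EᵢPᵢ = 0.03313 eV.
S/k_B = ln Z + ⟨E⟩/kT = ln(2.193) + 0.03313/0.127 = 0.7853 + 0.2609 = 1.0.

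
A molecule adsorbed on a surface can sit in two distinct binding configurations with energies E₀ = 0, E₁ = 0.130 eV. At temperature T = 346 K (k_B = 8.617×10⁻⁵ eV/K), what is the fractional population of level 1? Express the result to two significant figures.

0.013

k_BT = 8.617×10⁻⁵ × 346 K = 0.02981 eV.
Eᵢ/kT = 0, 4.361.
Z = Σ e^(−Eᵢ/kT) = e^(−0) + e^(−4.361) = 1.000 + 0.01277 = 1.013.
P₁ = e^(−E₁/kT) / Z = 0.01277/1.013 = 0.013.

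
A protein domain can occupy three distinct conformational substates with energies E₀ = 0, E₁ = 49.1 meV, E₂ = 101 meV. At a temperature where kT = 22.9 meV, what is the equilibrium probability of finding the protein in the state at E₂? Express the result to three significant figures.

Eᵢ/kT = 0, 2.1441, 4.4105.
Z = Σ e^(−Eᵢ/kT) = e^(−0) + e^(−2.1441) + e^(−4.4105) = 1.0000 + 0.11717 + 0.012149 = 1.1293.
P₂ = e^(−E₂/kT) / Z = 0.012149/1.1293 = 0.0108.

0.0108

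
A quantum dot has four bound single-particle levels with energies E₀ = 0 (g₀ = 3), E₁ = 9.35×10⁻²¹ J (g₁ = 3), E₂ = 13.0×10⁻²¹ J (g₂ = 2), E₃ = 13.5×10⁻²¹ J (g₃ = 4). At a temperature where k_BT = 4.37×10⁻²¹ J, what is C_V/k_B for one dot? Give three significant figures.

0.972

Eᵢ/kT = 0, 2.1396, 2.9748, 3.0892.
Z = Σ gᵢe^(−Eᵢ/kT) = 3·e^(−0) + 3·e^(−2.1396) + 2·e^(−2.9748) + 4·e^(−3.0892) = 3.0000 + 0.35311 + 0.10212 + 0.18215 = 3.6374.
⟨E⟩ = 1.9487, ⟨E²⟩ = 22.358.
C_V/k_B = (⟨E²⟩ − ⟨E⟩²)/(kT)² = (22.358 − 3.7974)/19.097 = 0.972.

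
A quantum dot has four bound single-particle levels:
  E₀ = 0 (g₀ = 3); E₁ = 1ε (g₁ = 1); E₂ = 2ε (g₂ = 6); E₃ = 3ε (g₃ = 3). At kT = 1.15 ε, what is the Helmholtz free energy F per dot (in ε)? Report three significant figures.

Eᵢ/kT = 0, 0.86957, 1.7391, 2.6087.
Z = Σ gᵢe^(−Eᵢ/kT) = 3·e^(−0) + 1·e^(−0.86957) + 6·e^(−1.7391) + 3·e^(−2.6087) = 3.0000 + 0.41913 + 1.0541 + 0.22089 = 4.6941.
F = −kT ln Z = −1.15 × ln(4.6941) = −1.15 × 1.5463 = -1.78 ε.

-1.78 ε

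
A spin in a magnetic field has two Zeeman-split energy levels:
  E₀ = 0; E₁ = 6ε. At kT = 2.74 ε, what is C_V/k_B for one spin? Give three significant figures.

Eᵢ/kT = 0, 2.1898.
Z = Σ e^(−Eᵢ/kT) = e^(−0) + e^(−2.1898) = 1.0000 + 0.11194 = 1.1119.
⟨E⟩ = 0.60405 ε, ⟨E²⟩ = 3.6243 ε².
C_V/k_B = (⟨E²⟩ − ⟨E⟩²)/(kT)² = (3.6243 − 0.36488)/7.5076 = 0.434.

0.434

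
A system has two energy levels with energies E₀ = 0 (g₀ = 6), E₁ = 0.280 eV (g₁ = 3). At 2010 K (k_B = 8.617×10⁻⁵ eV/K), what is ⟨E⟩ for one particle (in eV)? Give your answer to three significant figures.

k_BT = 8.617×10⁻⁵ × 2010 K = 0.17320 eV.
Eᵢ/kT = 0, 1.6166.
Z = Σ gᵢe^(−Eᵢ/kT) = 6·e^(−0) + 3·e^(−1.6166) = 6.0000 + 0.59572 = 6.5957.
⟨E⟩ = Σ Eᵢ gᵢe^(−Eᵢ/kT) / Z = (0·6.0000 + 0.280·0.59572) / 6.5957 = 0.0253 eV.

0.0253 eV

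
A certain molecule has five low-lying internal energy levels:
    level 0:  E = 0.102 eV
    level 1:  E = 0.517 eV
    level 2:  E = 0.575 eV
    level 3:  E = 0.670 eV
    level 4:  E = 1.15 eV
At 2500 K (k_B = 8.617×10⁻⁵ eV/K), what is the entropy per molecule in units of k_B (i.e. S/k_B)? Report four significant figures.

k_BT = 8.617×10⁻⁵ × 2500 K = 0.215425 eV.
Eᵢ/kT = 0.473483, 2.39991, 2.66914, 3.11013, 5.33828.
Z = Σ e^(−Eᵢ/kT) = e^(−0.473483) + e^(−2.39991) + e^(−2.66914) + e^(−3.11013) + e^(−5.33828) = 0.622829 + 0.0907261 + 0.0693118 + 0.0445952 + 0.00480413 = 0.832266.
⟨E⟩ = Σ EᵢPᵢ = 0.223116 eV.
S/k_B = ln Z + ⟨E⟩/kT = ln(0.832266) + 0.223116/0.215425 = -0.183603 + 1.03570 = 0.8521.

0.8521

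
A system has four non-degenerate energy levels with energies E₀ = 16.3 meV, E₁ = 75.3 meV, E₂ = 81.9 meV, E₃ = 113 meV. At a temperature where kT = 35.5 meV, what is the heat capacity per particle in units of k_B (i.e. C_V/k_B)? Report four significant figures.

Eᵢ/kT = 0.459155, 2.12113, 2.30704, 3.18310.
Z = Σ e^(−Eᵢ/kT) = e^(−0.459155) + e^(−2.12113) + e^(−2.30704) + e^(−3.18310) = 0.631817 + 0.119896 + 0.0995555 + 0.0414569 = 0.892725.
⟨E⟩ = 36.0301 meV, ⟨E²⟩ = 2290.55 meV².
C_V/k_B = (⟨E²⟩ − ⟨E⟩²)/(kT)² = (2290.55 − 1298.17)/1260.25 = 0.7874.

0.7874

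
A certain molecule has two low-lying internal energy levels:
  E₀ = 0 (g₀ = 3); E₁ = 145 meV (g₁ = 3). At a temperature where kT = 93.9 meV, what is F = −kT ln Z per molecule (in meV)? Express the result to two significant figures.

Eᵢ/kT = 0, 1.544.
Z = Σ gᵢe^(−Eᵢ/kT) = 3·e^(−0) + 3·e^(−1.544) = 3.000 + 0.6406 = 3.641.
F = −kT ln Z = −93.9 × ln(3.641) = −93.9 × 1.292 = -120 meV.

-120 meV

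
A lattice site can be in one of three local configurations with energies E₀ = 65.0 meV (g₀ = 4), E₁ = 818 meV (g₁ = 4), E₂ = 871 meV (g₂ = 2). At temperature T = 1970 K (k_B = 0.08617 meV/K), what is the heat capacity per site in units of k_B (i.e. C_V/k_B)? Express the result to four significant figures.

k_BT = 0.08617 × 1970 K = 169.755 meV.
Eᵢ/kT = 0.382905, 4.81871, 5.13092.
Z = Σ gᵢe^(−Eᵢ/kT) = 4·e^(−0.382905) + 4·e^(−4.81871) + 2·e^(−5.13092) = 2.72751 + 0.0323088 + 0.0118222 = 2.77164.
⟨E⟩ = 77.2156 meV, ⟨E²⟩ = 15193.6 meV².
C_V/k_B = (⟨E²⟩ − ⟨E⟩²)/(kT)² = (15193.6 − 5962.25)/28816.8 = 0.3203.

0.3203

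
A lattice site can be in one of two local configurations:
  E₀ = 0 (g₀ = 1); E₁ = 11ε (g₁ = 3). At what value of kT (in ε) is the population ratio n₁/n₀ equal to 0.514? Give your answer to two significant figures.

n₁/n₀ = (g₁/g₀) exp[−(E₁−E₀)/kT] = 0.514.
⇒ (E₁−E₀)/kT = ln((3/1)/0.514) = ln(5.837) = 1.764.
kT = 11ε / 1.764 = 6.2 ε.

6.2 ε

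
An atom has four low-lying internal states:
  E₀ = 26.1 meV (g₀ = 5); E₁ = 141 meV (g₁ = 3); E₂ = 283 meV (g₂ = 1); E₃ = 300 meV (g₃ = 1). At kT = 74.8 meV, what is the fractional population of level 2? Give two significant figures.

0.0057

Eᵢ/kT = 0.3489, 1.885, 3.783, 4.011.
Z = Σ gᵢe^(−Eᵢ/kT) = 5·e^(−0.3489) + 3·e^(−1.885) + 1·e^(−3.783) + 1·e^(−4.011) = 3.527 + 0.4555 + 0.02275 + 0.01812 = 4.023.
P₂ = g₂ e^(−E₂/kT) / Z = 0.02275/4.023 = 0.0057.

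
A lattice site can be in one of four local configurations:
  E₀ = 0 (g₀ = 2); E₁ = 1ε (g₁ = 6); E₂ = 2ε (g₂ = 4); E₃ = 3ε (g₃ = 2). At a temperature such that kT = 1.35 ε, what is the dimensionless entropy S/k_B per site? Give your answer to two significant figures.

2.4

Eᵢ/kT = 0, 0.7407, 1.481, 2.222.
Z = Σ gᵢe^(−Eᵢ/kT) = 2·e^(−0) + 6·e^(−0.7407) + 4·e^(−1.481) + 2·e^(−2.222) = 2.000 + 2.861 + 0.9096 + 0.2168 = 5.987.
⟨E⟩ = Σ EᵢPᵢ = 0.8904 ε.
S/k_B = ln Z + ⟨E⟩/kT = ln(5.987) + 0.8904/1.35 = 1.790 + 0.6596 = 2.4.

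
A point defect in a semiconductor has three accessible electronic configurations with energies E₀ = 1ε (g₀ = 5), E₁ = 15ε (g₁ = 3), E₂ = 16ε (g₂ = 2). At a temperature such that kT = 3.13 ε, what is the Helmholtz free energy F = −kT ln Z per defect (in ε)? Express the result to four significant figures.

-4.069 ε

Eᵢ/kT = 0.319489, 4.79233, 5.11182.
Z = Σ gᵢe^(−Eᵢ/kT) = 5·e^(−0.319489) + 3·e^(−4.79233) + 2·e^(−5.11182) = 3.63260 + 0.0248793 + 0.0120502 = 3.66953.
F = −kT ln Z = −3.13 × ln(3.66953) = −3.13 × 1.30006 = -4.069 ε.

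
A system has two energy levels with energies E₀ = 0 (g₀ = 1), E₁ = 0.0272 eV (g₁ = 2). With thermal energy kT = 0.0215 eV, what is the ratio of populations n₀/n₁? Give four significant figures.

1.772

n₀/n₁ = (g₀/g₁) exp[−(E₀−E₁)/kT] = (1/2) × exp(−(-0.0272 eV)/(0.0215 eV)) = (1/2) × exp(1.26512) = 1.772.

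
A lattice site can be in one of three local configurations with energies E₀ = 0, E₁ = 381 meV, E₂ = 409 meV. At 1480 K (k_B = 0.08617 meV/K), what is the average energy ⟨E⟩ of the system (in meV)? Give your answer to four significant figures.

32.78 meV

k_BT = 0.08617 × 1480 K = 127.532 meV.
Eᵢ/kT = 0, 2.98749, 3.20704.
Z = Σ e^(−Eᵢ/kT) = e^(−0) + e^(−2.98749) + e^(−3.20704) = 1.00000 + 0.0504138 + 0.0404762 = 1.09089.
⟨E⟩ = Σ Eᵢ e^(−Eᵢ/kT) / Z = (0·1.00000 + 381·0.0504138 + 409·0.0404762) / 1.09089 = 32.78 meV.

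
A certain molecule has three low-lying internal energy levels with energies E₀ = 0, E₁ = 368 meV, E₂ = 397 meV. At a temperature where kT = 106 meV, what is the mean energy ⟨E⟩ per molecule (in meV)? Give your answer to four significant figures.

19.73 meV

Eᵢ/kT = 0, 3.47170, 3.74528.
Z = Σ e^(−Eᵢ/kT) = e^(−0) + e^(−3.47170) + e^(−3.74528) = 1.00000 + 0.0310642 + 0.0236290 = 1.05469.
⟨E⟩ = Σ Eᵢ e^(−Eᵢ/kT) / Z = (0·1.00000 + 368·0.0310642 + 397·0.0236290) / 1.05469 = 19.73 meV.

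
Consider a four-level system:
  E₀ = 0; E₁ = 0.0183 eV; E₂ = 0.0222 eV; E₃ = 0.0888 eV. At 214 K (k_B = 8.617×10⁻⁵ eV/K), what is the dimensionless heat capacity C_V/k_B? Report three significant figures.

k_BT = 8.617×10⁻⁵ × 214 K = 0.018440 eV.
Eᵢ/kT = 0, 0.99241, 1.2039, 4.8156.
Z = Σ e^(−Eᵢ/kT) = e^(−0) + e^(−0.99241) + e^(−1.2039) + e^(−4.8156) = 1.0000 + 0.37068 + 0.30002 + 0.0081024 = 1.6788.
⟨E⟩ = 0.0084366 eV, ⟨E²⟩ = 0.00020008 eV².
C_V/k_B = (⟨E²⟩ − ⟨E⟩²)/(kT)² = (0.00020008 − 0.000071176)/0.00034003 = 0.379.

0.379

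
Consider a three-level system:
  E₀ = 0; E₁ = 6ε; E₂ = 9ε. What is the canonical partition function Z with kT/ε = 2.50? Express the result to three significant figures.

Eᵢ/kT = 0, 2.4000, 3.6000.
Z = Σ e^(−Eᵢ/kT) = e^(−0) + e^(−2.4000) + e^(−3.6000) = 1.0000 + 0.090718 + 0.027324 = 1.1180.

Z = 1.12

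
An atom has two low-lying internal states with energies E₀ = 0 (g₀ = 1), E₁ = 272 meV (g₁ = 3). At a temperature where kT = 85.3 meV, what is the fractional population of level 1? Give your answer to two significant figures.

Eᵢ/kT = 0, 3.189.
Z = Σ gᵢe^(−Eᵢ/kT) = 1·e^(−0) + 3·e^(−3.189) = 1.000 + 0.1236 = 1.124.
P₁ = g₁ e^(−E₁/kT) / Z = 0.1236/1.124 = 0.11.

0.11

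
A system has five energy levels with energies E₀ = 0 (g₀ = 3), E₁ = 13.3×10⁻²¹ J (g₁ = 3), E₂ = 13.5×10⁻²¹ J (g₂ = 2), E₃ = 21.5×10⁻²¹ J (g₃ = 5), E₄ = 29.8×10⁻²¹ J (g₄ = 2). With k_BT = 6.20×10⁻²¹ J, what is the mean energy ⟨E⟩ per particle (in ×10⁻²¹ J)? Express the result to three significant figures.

Eᵢ/kT = 0, 2.1452, 2.1774, 3.4677, 4.8065.
Z = Σ gᵢe^(−Eᵢ/kT) = 3·e^(−0) + 3·e^(−2.1452) + 2·e^(−2.1774) + 5·e^(−3.4677) + 2·e^(−4.8065) = 3.0000 + 0.35113 + 0.22667 + 0.15594 + 0.016353 = 3.7501.
⟨E⟩ = Σ Eᵢ gᵢe^(−Eᵢ/kT) / Z = (0·3.0000 + 13.3·0.35113 + 13.5·0.22667 + 21.5·0.15594 + 29.8·0.016353) / 3.7501 = 3.09 ×10⁻²¹ J.

3.09 ×10⁻²¹ J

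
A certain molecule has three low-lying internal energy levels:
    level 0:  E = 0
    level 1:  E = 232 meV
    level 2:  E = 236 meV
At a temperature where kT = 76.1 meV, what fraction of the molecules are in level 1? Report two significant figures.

0.043

Eᵢ/kT = 0, 3.049, 3.101.
Z = Σ e^(−Eᵢ/kT) = e^(−0) + e^(−3.049) + e^(−3.101) = 1.000 + 0.04741 + 0.04500 = 1.092.
P₁ = e^(−E₁/kT) / Z = 0.04741/1.092 = 0.043.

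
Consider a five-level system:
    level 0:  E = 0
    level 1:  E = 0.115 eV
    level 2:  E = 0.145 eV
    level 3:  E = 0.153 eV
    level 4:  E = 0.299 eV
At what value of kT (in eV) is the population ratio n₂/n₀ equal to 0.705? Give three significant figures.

0.415 eV

n₂/n₀ = exp[−(E₂−E₀)/kT] = 0.705.
⇒ (E₂−E₀)/kT = ln(1/0.705) = ln(1.4184) = 0.34953.
kT = 0.145 eV / 0.34953 = 0.415 eV.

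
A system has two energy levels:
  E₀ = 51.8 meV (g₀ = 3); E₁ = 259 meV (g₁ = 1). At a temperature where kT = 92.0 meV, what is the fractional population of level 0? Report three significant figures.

Eᵢ/kT = 0.56304, 2.8152.
Z = Σ gᵢe^(−Eᵢ/kT) = 3·e^(−0.56304) + 1·e^(−2.8152) = 1.7084 + 0.059893 = 1.7683.
P₀ = g₀ e^(−E₀/kT) / Z = 1.7084/1.7683 = 0.966.

0.966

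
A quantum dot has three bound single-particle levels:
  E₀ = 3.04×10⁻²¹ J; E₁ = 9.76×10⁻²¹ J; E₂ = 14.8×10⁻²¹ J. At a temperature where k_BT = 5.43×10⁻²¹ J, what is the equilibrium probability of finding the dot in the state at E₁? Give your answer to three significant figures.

Eᵢ/kT = 0.55985, 1.7974, 2.7256.
Z = Σ e^(−Eᵢ/kT) = e^(−0.55985) + e^(−1.7974) + e^(−2.7256) = 0.57129 + 0.16573 + 0.065507 = 0.80253.
P₁ = e^(−E₁/kT) / Z = 0.16573/0.80253 = 0.207.

0.207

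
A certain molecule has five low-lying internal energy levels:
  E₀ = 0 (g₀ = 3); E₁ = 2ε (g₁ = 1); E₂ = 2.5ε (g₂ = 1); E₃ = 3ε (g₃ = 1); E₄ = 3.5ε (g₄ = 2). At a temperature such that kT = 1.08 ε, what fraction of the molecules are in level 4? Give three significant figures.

Eᵢ/kT = 0, 1.8519, 2.3148, 2.7778, 3.2407.
Z = Σ gᵢe^(−Eᵢ/kT) = 3·e^(−0) + 1·e^(−1.8519) + 1·e^(−2.3148) + 1·e^(−2.7778) + 2·e^(−3.2407) = 3.0000 + 0.15694 + 0.098786 + 0.062175 + 0.078273 = 3.3962.
P₄ = g₄ e^(−E₄/kT) / Z = 0.078273/3.3962 = 0.0230.

0.0230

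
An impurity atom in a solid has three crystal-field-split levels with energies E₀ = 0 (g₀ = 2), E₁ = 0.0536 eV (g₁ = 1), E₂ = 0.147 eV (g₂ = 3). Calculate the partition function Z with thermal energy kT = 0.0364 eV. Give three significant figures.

Z = 2.28

Eᵢ/kT = 0, 1.4725, 4.0385.
Z = Σ gᵢe^(−Eᵢ/kT) = 2·e^(−0) + 1·e^(−1.4725) + 3·e^(−4.0385) = 2.0000 + 0.22935 + 0.052872 = 2.2822.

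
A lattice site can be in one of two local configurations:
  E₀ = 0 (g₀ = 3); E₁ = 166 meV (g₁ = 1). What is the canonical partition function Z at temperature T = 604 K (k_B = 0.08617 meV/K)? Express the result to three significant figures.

k_BT = 0.08617 × 604 K = 52.047 meV.
Eᵢ/kT = 0, 3.1894.
Z = Σ gᵢe^(−Eᵢ/kT) = 3·e^(−0) + 1·e^(−3.1894) = 3.0000 + 0.041197 = 3.0412.

Z = 3.04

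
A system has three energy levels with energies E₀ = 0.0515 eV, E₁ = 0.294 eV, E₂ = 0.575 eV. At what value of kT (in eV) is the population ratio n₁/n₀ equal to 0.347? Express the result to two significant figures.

n₁/n₀ = exp[−(E₁−E₀)/kT] = 0.347.
⇒ (E₁−E₀)/kT = ln(1/0.347) = ln(2.882) = 1.058.
kT = 0.2425 eV / 1.058 = 0.23 eV.

0.23 eV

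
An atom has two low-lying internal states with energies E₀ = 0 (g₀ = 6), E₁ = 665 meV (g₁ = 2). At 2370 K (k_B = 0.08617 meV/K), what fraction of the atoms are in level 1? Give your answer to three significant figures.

k_BT = 0.08617 × 2370 K = 204.22 meV.
Eᵢ/kT = 0, 3.2563.
Z = Σ gᵢe^(−Eᵢ/kT) = 6·e^(−0) + 2·e^(−3.2563) = 6.0000 + 0.077061 = 6.0771.
P₁ = g₁ e^(−E₁/kT) / Z = 0.077061/6.0771 = 0.0127.

0.0127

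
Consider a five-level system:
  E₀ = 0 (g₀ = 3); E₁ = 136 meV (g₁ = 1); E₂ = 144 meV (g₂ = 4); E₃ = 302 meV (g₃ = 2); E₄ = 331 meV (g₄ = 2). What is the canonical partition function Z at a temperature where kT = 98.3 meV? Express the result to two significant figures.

Eᵢ/kT = 0, 1.384, 1.465, 3.072, 3.367.
Z = Σ gᵢe^(−Eᵢ/kT) = 3·e^(−0) + 1·e^(−1.384) + 4·e^(−1.465) + 2·e^(−3.072) + 2·e^(−3.367) = 3.000 + 0.2506 + 0.9243 + 0.09266 + 0.06899 = 4.337.

Z = 4.3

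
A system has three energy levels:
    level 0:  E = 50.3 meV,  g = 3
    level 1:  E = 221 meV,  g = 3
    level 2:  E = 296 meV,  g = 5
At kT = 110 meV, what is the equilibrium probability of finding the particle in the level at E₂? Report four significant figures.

Eᵢ/kT = 0.457273, 2.00909, 2.69091.
Z = Σ gᵢe^(−Eᵢ/kT) = 3·e^(−0.457273) + 3·e^(−2.00909) + 5·e^(−2.69091) = 1.89902 + 0.402332 + 0.339096 = 2.64045.
P₂ = g₂ e^(−E₂/kT) / Z = 0.339096/2.64045 = 0.1284.

0.1284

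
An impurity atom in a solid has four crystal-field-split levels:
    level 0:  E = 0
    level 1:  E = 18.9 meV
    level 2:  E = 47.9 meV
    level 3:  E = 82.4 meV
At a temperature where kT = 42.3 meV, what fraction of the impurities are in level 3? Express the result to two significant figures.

0.068

Eᵢ/kT = 0, 0.4468, 1.132, 1.948.
Z = Σ e^(−Eᵢ/kT) = e^(−0) + e^(−0.4468) + e^(−1.132) + e^(−1.948) = 1.000 + 0.6397 + 0.3224 + 0.1426 = 2.105.
P₃ = e^(−E₃/kT) / Z = 0.1426/2.105 = 0.068.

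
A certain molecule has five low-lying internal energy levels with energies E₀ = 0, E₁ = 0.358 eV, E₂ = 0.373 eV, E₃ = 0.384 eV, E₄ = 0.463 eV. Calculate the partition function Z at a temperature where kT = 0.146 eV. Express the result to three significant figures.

Z = 1.28

Eᵢ/kT = 0, 2.4521, 2.5548, 2.6301, 3.1712.
Z = Σ e^(−Eᵢ/kT) = e^(−0) + e^(−2.4521) + e^(−2.5548) + e^(−2.6301) + e^(−3.1712) = 1.0000 + 0.086113 + 0.077708 + 0.072071 + 0.041953 = 1.2778.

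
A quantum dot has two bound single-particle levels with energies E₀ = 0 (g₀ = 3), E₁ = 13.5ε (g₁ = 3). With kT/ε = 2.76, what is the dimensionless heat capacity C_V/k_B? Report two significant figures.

0.18

Eᵢ/kT = 0, 4.891.
Z = Σ gᵢe^(−Eᵢ/kT) = 3·e^(−0) + 3·e^(−4.891) = 3.000 + 0.02254 = 3.023.
⟨E⟩ = 0.1007 ε, ⟨E²⟩ = 1.359 ε².
C_V/k_B = (⟨E²⟩ − ⟨E⟩²)/(kT)² = (1.359 − 0.01014)/7.618 = 0.18.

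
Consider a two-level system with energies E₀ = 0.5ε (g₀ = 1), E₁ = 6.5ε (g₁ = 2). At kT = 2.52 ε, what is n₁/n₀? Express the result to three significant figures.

0.185

n₁/n₀ = (g₁/g₀) exp[−(E₁−E₀)/kT] = (2/1) × exp(−(6.0ε)/(2.52ε)) = (2/1) × exp(-2.3810) = 0.185.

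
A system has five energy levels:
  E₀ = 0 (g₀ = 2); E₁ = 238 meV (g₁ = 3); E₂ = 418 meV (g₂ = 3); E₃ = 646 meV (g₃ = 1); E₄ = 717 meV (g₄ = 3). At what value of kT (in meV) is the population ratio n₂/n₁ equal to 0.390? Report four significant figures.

191.2 meV

n₂/n₁ = (g₂/g₁) exp[−(E₂−E₁)/kT] = 0.390.
⇒ (E₂−E₁)/kT = ln((3/3)/0.390) = ln(2.56410) = 0.941608.
kT = 180 meV / 0.941608 = 191.2 meV.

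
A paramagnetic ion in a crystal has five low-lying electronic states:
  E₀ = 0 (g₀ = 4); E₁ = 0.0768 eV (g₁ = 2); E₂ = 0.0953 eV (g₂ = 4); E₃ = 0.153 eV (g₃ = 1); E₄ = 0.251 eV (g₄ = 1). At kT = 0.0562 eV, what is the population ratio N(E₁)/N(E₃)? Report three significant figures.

n₁/n₃ = (g₁/g₃) exp[−(E₁−E₃)/kT] = (2/1) × exp(−(-0.0762 eV)/(0.0562 eV)) = (2/1) × exp(1.3559) = 7.76.

7.76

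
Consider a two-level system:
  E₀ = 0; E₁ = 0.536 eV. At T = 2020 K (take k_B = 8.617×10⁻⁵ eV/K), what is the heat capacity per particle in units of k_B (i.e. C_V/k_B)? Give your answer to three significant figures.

k_BT = 8.617×10⁻⁵ × 2020 K = 0.17406 eV.
Eᵢ/kT = 0, 3.0794.
Z = Σ e^(−Eᵢ/kT) = e^(−0) + e^(−3.0794) = 1.0000 + 0.045987 = 1.0460.
⟨E⟩ = 0.023565 eV, ⟨E²⟩ = 0.012631 eV².
C_V/k_B = (⟨E²⟩ − ⟨E⟩²)/(kT)² = (0.012631 − 0.00055531)/0.030297 = 0.399.

0.399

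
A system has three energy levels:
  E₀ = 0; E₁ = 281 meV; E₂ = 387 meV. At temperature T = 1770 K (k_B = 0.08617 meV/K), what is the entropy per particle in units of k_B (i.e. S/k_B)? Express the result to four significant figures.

0.6111

k_BT = 0.08617 × 1770 K = 152.521 meV.
Eᵢ/kT = 0, 1.84237, 2.53736.
Z = Σ e^(−Eᵢ/kT) = e^(−0) + e^(−1.84237) + e^(−2.53736) = 1.00000 + 0.158441 + 0.0790749 = 1.23752.
⟨E⟩ = Σ EᵢPᵢ = 60.7052 meV.
S/k_B = ln Z + ⟨E⟩/kT = ln(1.23752) + 60.7052/152.521 = 0.213109 + 0.398012 = 0.6111.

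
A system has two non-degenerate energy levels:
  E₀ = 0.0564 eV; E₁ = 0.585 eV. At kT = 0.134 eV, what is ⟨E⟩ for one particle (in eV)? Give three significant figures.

0.0664 eV

Eᵢ/kT = 0.42090, 4.3657.
Z = Σ e^(−Eᵢ/kT) = e^(−0.42090) + e^(−4.3657) = 0.65646 + 0.012706 = 0.66917.
⟨E⟩ = Σ Eᵢ e^(−Eᵢ/kT) / Z = (0.0564·0.65646 + 0.585·0.012706) / 0.66917 = 0.0664 eV.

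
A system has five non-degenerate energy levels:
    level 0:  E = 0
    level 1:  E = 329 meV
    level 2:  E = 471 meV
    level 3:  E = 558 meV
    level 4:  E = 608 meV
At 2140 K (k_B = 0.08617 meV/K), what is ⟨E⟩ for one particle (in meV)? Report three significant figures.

106 meV

k_BT = 0.08617 × 2140 K = 184.40 meV.
Eᵢ/kT = 0, 1.7842, 2.5542, 3.0260, 3.2972.
Z = Σ e^(−Eᵢ/kT) = e^(−0) + e^(−1.7842) + e^(−2.5542) + e^(−3.0260) + e^(−3.2972) = 1.0000 + 0.16793 + 0.077754 + 0.048509 + 0.036987 = 1.3312.
⟨E⟩ = Σ Eᵢ e^(−Eᵢ/kT) / Z = (0·1.0000 + 329·0.16793 + 471·0.077754 + 558·0.048509 + 608·0.036987) / 1.3312 = 106 meV.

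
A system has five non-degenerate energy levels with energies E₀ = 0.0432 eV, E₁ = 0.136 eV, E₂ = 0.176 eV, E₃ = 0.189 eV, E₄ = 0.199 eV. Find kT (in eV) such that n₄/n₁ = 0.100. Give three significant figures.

0.0274 eV

n₄/n₁ = exp[−(E₄−E₁)/kT] = 0.100.
⇒ (E₄−E₁)/kT = ln(1/0.100) = ln(10.000) = 2.3026.
kT = 0.063 eV / 2.3026 = 0.0274 eV.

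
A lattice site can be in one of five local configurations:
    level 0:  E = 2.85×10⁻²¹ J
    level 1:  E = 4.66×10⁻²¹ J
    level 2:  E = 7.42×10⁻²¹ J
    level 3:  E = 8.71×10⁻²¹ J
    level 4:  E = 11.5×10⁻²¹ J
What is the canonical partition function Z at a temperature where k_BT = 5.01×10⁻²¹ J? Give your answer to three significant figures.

Eᵢ/kT = 0.56886, 0.93014, 1.4810, 1.7385, 2.2954.
Z = Σ e^(−Eᵢ/kT) = e^(−0.56886) + e^(−0.93014) + e^(−1.4810) + e^(−1.7385) + e^(−2.2954) = 0.56617 + 0.39450 + 0.22741 + 0.17578 + 0.10072 = 1.4646.

Z = 1.46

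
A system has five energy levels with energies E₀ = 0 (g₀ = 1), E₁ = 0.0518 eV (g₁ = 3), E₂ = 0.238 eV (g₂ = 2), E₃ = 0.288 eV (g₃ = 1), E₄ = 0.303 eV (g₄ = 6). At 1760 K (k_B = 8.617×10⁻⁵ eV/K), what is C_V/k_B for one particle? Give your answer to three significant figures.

k_BT = 8.617×10⁻⁵ × 1760 K = 0.15166 eV.
Eᵢ/kT = 0, 0.34155, 1.5693, 1.8990, 1.9979.
Z = Σ gᵢe^(−Eᵢ/kT) = 1·e^(−0) + 3·e^(−0.34155) + 2·e^(−1.5693) + 1·e^(−1.8990) + 6·e^(−1.9979) = 1.0000 + 2.1320 + 0.41638 + 0.14972 + 0.81372 = 4.5118.
⟨E⟩ = 0.11065 eV, ⟨E²⟩ = 0.025806 eV².
C_V/k_B = (⟨E²⟩ − ⟨E⟩²)/(kT)² = (0.025806 − 0.012243)/0.023001 = 0.590.

0.590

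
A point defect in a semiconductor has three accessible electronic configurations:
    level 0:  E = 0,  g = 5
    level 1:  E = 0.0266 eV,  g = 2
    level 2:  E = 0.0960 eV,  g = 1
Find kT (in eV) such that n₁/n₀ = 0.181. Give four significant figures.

0.03354 eV

n₁/n₀ = (g₁/g₀) exp[−(E₁−E₀)/kT] = 0.181.
⇒ (E₁−E₀)/kT = ln((2/5)/0.181) = ln(2.20994) = 0.792965.
kT = 0.0266 eV / 0.792965 = 0.03354 eV.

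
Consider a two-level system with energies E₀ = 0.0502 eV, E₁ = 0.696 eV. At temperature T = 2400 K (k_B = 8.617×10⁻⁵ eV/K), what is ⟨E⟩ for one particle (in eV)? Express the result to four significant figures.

0.07744 eV

k_BT = 8.617×10⁻⁵ × 2400 K = 0.206808 eV.
Eᵢ/kT = 0.242737, 3.36544.
Z = Σ e^(−Eᵢ/kT) = e^(−0.242737) + e^(−3.36544) = 0.784478 + 0.0345468 = 0.819025.
⟨E⟩ = Σ Eᵢ e^(−Eᵢ/kT) / Z = (0.0502·0.784478 + 0.696·0.0345468) / 0.819025 = 0.07744 eV.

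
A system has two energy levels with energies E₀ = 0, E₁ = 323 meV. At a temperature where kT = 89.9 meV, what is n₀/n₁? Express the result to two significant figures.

n₀/n₁ = exp[−(E₀−E₁)/kT] = exp(−(-323 meV)/(89.9 meV)) = exp(3.593) = 36.

36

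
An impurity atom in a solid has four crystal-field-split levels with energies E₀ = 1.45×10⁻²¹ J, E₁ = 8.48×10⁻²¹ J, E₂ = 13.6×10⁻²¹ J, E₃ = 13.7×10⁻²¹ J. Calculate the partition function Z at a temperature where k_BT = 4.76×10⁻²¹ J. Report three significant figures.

Eᵢ/kT = 0.30462, 1.7815, 2.8571, 2.8782.
Z = Σ e^(−Eᵢ/kT) = e^(−0.30462) + e^(−1.7815) + e^(−2.8571) + e^(−2.8782) = 0.73740 + 0.16839 + 0.057435 + 0.056236 = 1.0195.

Z = 1.02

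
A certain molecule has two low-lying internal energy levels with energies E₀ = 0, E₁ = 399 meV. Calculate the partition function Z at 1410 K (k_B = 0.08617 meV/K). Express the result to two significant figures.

Z = 1.0

k_BT = 0.08617 × 1410 K = 121.5 meV.
Eᵢ/kT = 0, 3.284.
Z = Σ e^(−Eᵢ/kT) = e^(−0) + e^(−3.284) = 1.000 + 0.03748 = 1.037.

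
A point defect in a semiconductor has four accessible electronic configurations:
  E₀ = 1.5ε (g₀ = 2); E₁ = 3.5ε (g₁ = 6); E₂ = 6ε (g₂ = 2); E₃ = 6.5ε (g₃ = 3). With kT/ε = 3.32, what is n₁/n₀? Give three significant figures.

1.64

n₁/n₀ = (g₁/g₀) exp[−(E₁−E₀)/kT] = (6/2) × exp(−(2.0ε)/(3.32ε)) = (6/2) × exp(-0.60241) = 1.64.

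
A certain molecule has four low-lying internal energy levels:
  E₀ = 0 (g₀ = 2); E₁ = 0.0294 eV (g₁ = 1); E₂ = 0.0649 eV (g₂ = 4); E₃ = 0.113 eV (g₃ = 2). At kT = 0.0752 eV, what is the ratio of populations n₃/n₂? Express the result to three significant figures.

n₃/n₂ = (g₃/g₂) exp[−(E₃−E₂)/kT] = (2/4) × exp(−(0.0481 eV)/(0.0752 eV)) = (2/4) × exp(-0.63963) = 0.264.

0.264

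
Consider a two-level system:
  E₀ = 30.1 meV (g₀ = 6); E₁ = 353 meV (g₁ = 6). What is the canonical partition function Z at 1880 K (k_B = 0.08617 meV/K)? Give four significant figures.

Z = 5.662

k_BT = 0.08617 × 1880 K = 162.000 meV.
Eᵢ/kT = 0.185802, 2.17901.
Z = Σ gᵢe^(−Eᵢ/kT) = 6·e^(−0.185802) + 6·e^(−2.17901) = 4.98263 + 0.678921 = 5.66155.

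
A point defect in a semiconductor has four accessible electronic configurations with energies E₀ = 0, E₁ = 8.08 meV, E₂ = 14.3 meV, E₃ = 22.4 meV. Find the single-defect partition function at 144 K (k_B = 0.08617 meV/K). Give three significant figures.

k_BT = 0.08617 × 144 K = 12.408 meV.
Eᵢ/kT = 0, 0.65119, 1.1525, 1.8053.
Z = Σ e^(−Eᵢ/kT) = e^(−0) + e^(−0.65119) + e^(−1.1525) + e^(−1.8053) = 1.0000 + 0.52142 + 0.31585 + 0.16443 = 2.0017.

Z = 2.00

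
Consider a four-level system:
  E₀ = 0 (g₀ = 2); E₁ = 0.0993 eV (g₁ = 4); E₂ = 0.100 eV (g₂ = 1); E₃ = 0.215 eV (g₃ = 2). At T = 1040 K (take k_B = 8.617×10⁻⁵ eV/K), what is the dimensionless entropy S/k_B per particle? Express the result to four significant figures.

k_BT = 8.617×10⁻⁵ × 1040 K = 0.0896168 eV.
Eᵢ/kT = 0, 1.10805, 1.11586, 2.39910.
Z = Σ gᵢe^(−Eᵢ/kT) = 2·e^(−0) + 4·e^(−1.10805) + 1·e^(−1.11586) + 2·e^(−2.39910) = 2.00000 + 1.32081 + 0.327633 + 0.181599 = 3.83004.
⟨E⟩ = Σ EᵢPᵢ = 0.0529925 eV.
S/k_B = ln Z + ⟨E⟩/kT = ln(3.83004) + 0.0529925/0.0896168 = 1.34288 + 0.591323 = 1.934.

1.934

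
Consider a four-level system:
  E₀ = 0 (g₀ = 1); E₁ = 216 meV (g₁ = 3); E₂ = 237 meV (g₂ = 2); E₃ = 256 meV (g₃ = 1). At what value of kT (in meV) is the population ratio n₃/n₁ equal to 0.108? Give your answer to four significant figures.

35.49 meV

n₃/n₁ = (g₃/g₁) exp[−(E₃−E₁)/kT] = 0.108.
⇒ (E₃−E₁)/kT = ln((1/3)/0.108) = ln(3.08642) = 1.12701.
kT = 40 meV / 1.12701 = 35.49 meV.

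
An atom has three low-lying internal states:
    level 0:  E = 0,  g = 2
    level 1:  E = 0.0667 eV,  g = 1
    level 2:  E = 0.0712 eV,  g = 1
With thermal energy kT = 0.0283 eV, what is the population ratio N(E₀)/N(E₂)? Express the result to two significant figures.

25

n₀/n₂ = (g₀/g₂) exp[−(E₀−E₂)/kT] = (2/1) × exp(−(-0.0712 eV)/(0.0283 eV)) = (2/1) × exp(2.516) = 25.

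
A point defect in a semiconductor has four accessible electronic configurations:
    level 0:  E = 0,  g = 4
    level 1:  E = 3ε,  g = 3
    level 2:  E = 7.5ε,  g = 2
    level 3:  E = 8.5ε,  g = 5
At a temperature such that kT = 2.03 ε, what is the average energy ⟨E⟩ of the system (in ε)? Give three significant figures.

Eᵢ/kT = 0, 1.4778, 3.6946, 4.1872.
Z = Σ gᵢe^(−Eᵢ/kT) = 4·e^(−0) + 3·e^(−1.4778) + 2·e^(−3.6946) + 5·e^(−4.1872) = 4.0000 + 0.68442 + 0.049715 + 0.075944 = 4.8101.
⟨E⟩ = Σ Eᵢ gᵢe^(−Eᵢ/kT) / Z = (0·4.0000 + 3·0.68442 + 7.5·0.049715 + 8.5·0.075944) / 4.8101 = 0.639 ε.

0.639 ε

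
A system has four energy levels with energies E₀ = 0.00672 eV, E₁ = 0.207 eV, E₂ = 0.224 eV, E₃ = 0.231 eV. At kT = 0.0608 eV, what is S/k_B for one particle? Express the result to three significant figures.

0.375

Eᵢ/kT = 0.11053, 3.4046, 3.6842, 3.7993.
Z = Σ e^(−Eᵢ/kT) = e^(−0.11053) + e^(−3.4046) + e^(−3.6842) + e^(−3.7993) = 0.89536 + 0.033220 + 0.025117 + 0.022386 = 0.97608.
⟨E⟩ = Σ EᵢPᵢ = 0.024271 eV.
S/k_B = ln Z + ⟨E⟩/kT = ln(0.97608) + 0.024271/0.0608 = -0.024211 + 0.39919 = 0.375.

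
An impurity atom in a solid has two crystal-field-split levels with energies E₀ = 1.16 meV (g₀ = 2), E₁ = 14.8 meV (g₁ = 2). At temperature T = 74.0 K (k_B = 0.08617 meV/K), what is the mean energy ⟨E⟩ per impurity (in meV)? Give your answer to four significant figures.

2.597 meV

k_BT = 0.08617 × 74.0 K = 6.37658 meV.
Eᵢ/kT = 0.181916, 2.32099.
Z = Σ gᵢe^(−Eᵢ/kT) = 2·e^(−0.181916) + 2·e^(−2.32099) = 1.66734 + 0.196353 = 1.86369.
⟨E⟩ = Σ Eᵢ gᵢe^(−Eᵢ/kT) / Z = (1.16·1.66734 + 14.8·0.196353) / 1.86369 = 2.597 meV.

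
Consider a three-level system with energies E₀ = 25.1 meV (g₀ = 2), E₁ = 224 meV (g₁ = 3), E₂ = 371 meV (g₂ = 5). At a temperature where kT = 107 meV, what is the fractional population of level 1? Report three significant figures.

Eᵢ/kT = 0.23458, 2.0935, 3.4673.
Z = Σ gᵢe^(−Eᵢ/kT) = 2·e^(−0.23458) + 3·e^(−2.0935) + 5·e^(−3.4673) = 1.5818 + 0.36976 + 0.15601 = 2.1076.
P₁ = g₁ e^(−E₁/kT) / Z = 0.36976/2.1076 = 0.175.

0.175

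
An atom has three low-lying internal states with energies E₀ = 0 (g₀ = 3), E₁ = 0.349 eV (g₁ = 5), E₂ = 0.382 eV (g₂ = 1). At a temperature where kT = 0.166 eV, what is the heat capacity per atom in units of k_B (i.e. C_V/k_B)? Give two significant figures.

Eᵢ/kT = 0, 2.102, 2.301.
Z = Σ gᵢe^(−Eᵢ/kT) = 3·e^(−0) + 5·e^(−2.102) + 1·e^(−2.301) = 3.000 + 0.6111 + 0.1002 = 3.711.
⟨E⟩ = 0.06779 eV, ⟨E²⟩ = 0.02400 eV².
C_V/k_B = (⟨E²⟩ − ⟨E⟩²)/(kT)² = (0.02400 − 0.004595)/0.02756 = 0.70.

0.70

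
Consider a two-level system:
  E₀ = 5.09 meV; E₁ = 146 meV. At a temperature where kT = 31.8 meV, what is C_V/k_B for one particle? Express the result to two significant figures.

0.23

Eᵢ/kT = 0.1601, 4.591.
Z = Σ e^(−Eᵢ/kT) = e^(−0.1601) + e^(−4.591) = 0.8521 + 0.01014 = 0.8622.
⟨E⟩ = 6.747 meV, ⟨E²⟩ = 276.3 meV².
C_V/k_B = (⟨E²⟩ − ⟨E⟩²)/(kT)² = (276.3 − 45.52)/1011 = 0.23.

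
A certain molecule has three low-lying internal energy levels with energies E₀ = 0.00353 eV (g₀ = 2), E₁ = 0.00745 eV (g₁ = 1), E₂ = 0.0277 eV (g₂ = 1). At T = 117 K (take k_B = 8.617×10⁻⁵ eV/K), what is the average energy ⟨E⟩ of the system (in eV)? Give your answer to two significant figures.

k_BT = 8.617×10⁻⁵ × 117 K = 0.01008 eV.
Eᵢ/kT = 0.3502, 0.7391, 2.748.
Z = Σ gᵢe^(−Eᵢ/kT) = 2·e^(−0.3502) + 1·e^(−0.7391) + 1·e^(−2.748) = 1.409 + 0.4775 + 0.06406 = 1.951.
⟨E⟩ = Σ Eᵢ gᵢe^(−Eᵢ/kT) / Z = (0.00353·1.409 + 0.00745·0.4775 + 0.0277·0.06406) / 1.951 = 0.0053 eV.

0.0053 eV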